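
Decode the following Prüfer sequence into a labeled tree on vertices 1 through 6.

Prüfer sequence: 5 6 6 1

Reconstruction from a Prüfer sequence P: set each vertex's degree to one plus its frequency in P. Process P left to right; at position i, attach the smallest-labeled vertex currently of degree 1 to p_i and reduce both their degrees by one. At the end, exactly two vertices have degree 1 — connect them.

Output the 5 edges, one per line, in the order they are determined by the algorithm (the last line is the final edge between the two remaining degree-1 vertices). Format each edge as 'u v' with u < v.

Answer: 2 5
3 6
4 6
1 5
1 6

Derivation:
Initial degrees: {1:2, 2:1, 3:1, 4:1, 5:2, 6:3}
Step 1: smallest deg-1 vertex = 2, p_1 = 5. Add edge {2,5}. Now deg[2]=0, deg[5]=1.
Step 2: smallest deg-1 vertex = 3, p_2 = 6. Add edge {3,6}. Now deg[3]=0, deg[6]=2.
Step 3: smallest deg-1 vertex = 4, p_3 = 6. Add edge {4,6}. Now deg[4]=0, deg[6]=1.
Step 4: smallest deg-1 vertex = 5, p_4 = 1. Add edge {1,5}. Now deg[5]=0, deg[1]=1.
Final: two remaining deg-1 vertices are 1, 6. Add edge {1,6}.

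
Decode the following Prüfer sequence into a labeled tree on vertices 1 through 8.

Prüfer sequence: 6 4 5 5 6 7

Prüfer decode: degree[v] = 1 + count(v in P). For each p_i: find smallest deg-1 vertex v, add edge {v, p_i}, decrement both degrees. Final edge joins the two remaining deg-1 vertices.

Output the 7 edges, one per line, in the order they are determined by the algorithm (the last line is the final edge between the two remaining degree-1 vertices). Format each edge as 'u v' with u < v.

Initial degrees: {1:1, 2:1, 3:1, 4:2, 5:3, 6:3, 7:2, 8:1}
Step 1: smallest deg-1 vertex = 1, p_1 = 6. Add edge {1,6}. Now deg[1]=0, deg[6]=2.
Step 2: smallest deg-1 vertex = 2, p_2 = 4. Add edge {2,4}. Now deg[2]=0, deg[4]=1.
Step 3: smallest deg-1 vertex = 3, p_3 = 5. Add edge {3,5}. Now deg[3]=0, deg[5]=2.
Step 4: smallest deg-1 vertex = 4, p_4 = 5. Add edge {4,5}. Now deg[4]=0, deg[5]=1.
Step 5: smallest deg-1 vertex = 5, p_5 = 6. Add edge {5,6}. Now deg[5]=0, deg[6]=1.
Step 6: smallest deg-1 vertex = 6, p_6 = 7. Add edge {6,7}. Now deg[6]=0, deg[7]=1.
Final: two remaining deg-1 vertices are 7, 8. Add edge {7,8}.

Answer: 1 6
2 4
3 5
4 5
5 6
6 7
7 8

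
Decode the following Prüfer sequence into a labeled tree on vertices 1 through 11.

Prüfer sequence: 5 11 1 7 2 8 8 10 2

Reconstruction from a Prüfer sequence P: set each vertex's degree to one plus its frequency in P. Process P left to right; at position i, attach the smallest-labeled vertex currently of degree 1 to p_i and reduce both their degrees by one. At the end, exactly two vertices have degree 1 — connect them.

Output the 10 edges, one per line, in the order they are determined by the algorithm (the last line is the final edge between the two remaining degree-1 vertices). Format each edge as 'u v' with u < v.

Initial degrees: {1:2, 2:3, 3:1, 4:1, 5:2, 6:1, 7:2, 8:3, 9:1, 10:2, 11:2}
Step 1: smallest deg-1 vertex = 3, p_1 = 5. Add edge {3,5}. Now deg[3]=0, deg[5]=1.
Step 2: smallest deg-1 vertex = 4, p_2 = 11. Add edge {4,11}. Now deg[4]=0, deg[11]=1.
Step 3: smallest deg-1 vertex = 5, p_3 = 1. Add edge {1,5}. Now deg[5]=0, deg[1]=1.
Step 4: smallest deg-1 vertex = 1, p_4 = 7. Add edge {1,7}. Now deg[1]=0, deg[7]=1.
Step 5: smallest deg-1 vertex = 6, p_5 = 2. Add edge {2,6}. Now deg[6]=0, deg[2]=2.
Step 6: smallest deg-1 vertex = 7, p_6 = 8. Add edge {7,8}. Now deg[7]=0, deg[8]=2.
Step 7: smallest deg-1 vertex = 9, p_7 = 8. Add edge {8,9}. Now deg[9]=0, deg[8]=1.
Step 8: smallest deg-1 vertex = 8, p_8 = 10. Add edge {8,10}. Now deg[8]=0, deg[10]=1.
Step 9: smallest deg-1 vertex = 10, p_9 = 2. Add edge {2,10}. Now deg[10]=0, deg[2]=1.
Final: two remaining deg-1 vertices are 2, 11. Add edge {2,11}.

Answer: 3 5
4 11
1 5
1 7
2 6
7 8
8 9
8 10
2 10
2 11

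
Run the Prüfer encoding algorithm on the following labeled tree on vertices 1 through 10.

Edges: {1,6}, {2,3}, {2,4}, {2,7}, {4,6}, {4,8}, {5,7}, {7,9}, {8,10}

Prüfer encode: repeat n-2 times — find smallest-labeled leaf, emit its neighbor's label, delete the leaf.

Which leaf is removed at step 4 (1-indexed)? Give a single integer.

Step 1: current leaves = {1,3,5,9,10}. Remove leaf 1 (neighbor: 6).
Step 2: current leaves = {3,5,6,9,10}. Remove leaf 3 (neighbor: 2).
Step 3: current leaves = {5,6,9,10}. Remove leaf 5 (neighbor: 7).
Step 4: current leaves = {6,9,10}. Remove leaf 6 (neighbor: 4).

Answer: 6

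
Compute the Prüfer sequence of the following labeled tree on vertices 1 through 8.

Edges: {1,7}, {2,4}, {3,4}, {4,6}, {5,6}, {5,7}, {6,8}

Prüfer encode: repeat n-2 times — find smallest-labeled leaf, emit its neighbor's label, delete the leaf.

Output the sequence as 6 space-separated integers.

Step 1: leaves = {1,2,3,8}. Remove smallest leaf 1, emit neighbor 7.
Step 2: leaves = {2,3,7,8}. Remove smallest leaf 2, emit neighbor 4.
Step 3: leaves = {3,7,8}. Remove smallest leaf 3, emit neighbor 4.
Step 4: leaves = {4,7,8}. Remove smallest leaf 4, emit neighbor 6.
Step 5: leaves = {7,8}. Remove smallest leaf 7, emit neighbor 5.
Step 6: leaves = {5,8}. Remove smallest leaf 5, emit neighbor 6.
Done: 2 vertices remain (6, 8). Sequence = [7 4 4 6 5 6]

Answer: 7 4 4 6 5 6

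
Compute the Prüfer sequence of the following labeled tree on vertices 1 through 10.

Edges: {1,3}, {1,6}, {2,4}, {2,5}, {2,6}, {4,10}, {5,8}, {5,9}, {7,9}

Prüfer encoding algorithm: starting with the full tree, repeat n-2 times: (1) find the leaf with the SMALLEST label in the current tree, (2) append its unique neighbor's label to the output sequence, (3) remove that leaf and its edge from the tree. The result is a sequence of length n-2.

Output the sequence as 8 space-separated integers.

Answer: 1 6 2 9 5 5 2 4

Derivation:
Step 1: leaves = {3,7,8,10}. Remove smallest leaf 3, emit neighbor 1.
Step 2: leaves = {1,7,8,10}. Remove smallest leaf 1, emit neighbor 6.
Step 3: leaves = {6,7,8,10}. Remove smallest leaf 6, emit neighbor 2.
Step 4: leaves = {7,8,10}. Remove smallest leaf 7, emit neighbor 9.
Step 5: leaves = {8,9,10}. Remove smallest leaf 8, emit neighbor 5.
Step 6: leaves = {9,10}. Remove smallest leaf 9, emit neighbor 5.
Step 7: leaves = {5,10}. Remove smallest leaf 5, emit neighbor 2.
Step 8: leaves = {2,10}. Remove smallest leaf 2, emit neighbor 4.
Done: 2 vertices remain (4, 10). Sequence = [1 6 2 9 5 5 2 4]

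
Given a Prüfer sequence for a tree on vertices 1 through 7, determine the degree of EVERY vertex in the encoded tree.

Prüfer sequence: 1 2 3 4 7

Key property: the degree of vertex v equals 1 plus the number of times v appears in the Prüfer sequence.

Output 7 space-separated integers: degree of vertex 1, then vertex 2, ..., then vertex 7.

p_1 = 1: count[1] becomes 1
p_2 = 2: count[2] becomes 1
p_3 = 3: count[3] becomes 1
p_4 = 4: count[4] becomes 1
p_5 = 7: count[7] becomes 1
Degrees (1 + count): deg[1]=1+1=2, deg[2]=1+1=2, deg[3]=1+1=2, deg[4]=1+1=2, deg[5]=1+0=1, deg[6]=1+0=1, deg[7]=1+1=2

Answer: 2 2 2 2 1 1 2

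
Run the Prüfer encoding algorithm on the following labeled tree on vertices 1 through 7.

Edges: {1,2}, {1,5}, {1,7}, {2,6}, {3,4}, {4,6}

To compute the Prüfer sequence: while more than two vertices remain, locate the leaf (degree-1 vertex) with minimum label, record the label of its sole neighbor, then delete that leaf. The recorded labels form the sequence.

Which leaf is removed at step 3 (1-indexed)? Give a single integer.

Step 1: current leaves = {3,5,7}. Remove leaf 3 (neighbor: 4).
Step 2: current leaves = {4,5,7}. Remove leaf 4 (neighbor: 6).
Step 3: current leaves = {5,6,7}. Remove leaf 5 (neighbor: 1).

Answer: 5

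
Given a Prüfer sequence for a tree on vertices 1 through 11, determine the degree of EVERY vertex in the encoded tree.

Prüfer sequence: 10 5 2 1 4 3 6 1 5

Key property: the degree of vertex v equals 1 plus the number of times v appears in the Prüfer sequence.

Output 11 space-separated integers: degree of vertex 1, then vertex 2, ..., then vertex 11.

p_1 = 10: count[10] becomes 1
p_2 = 5: count[5] becomes 1
p_3 = 2: count[2] becomes 1
p_4 = 1: count[1] becomes 1
p_5 = 4: count[4] becomes 1
p_6 = 3: count[3] becomes 1
p_7 = 6: count[6] becomes 1
p_8 = 1: count[1] becomes 2
p_9 = 5: count[5] becomes 2
Degrees (1 + count): deg[1]=1+2=3, deg[2]=1+1=2, deg[3]=1+1=2, deg[4]=1+1=2, deg[5]=1+2=3, deg[6]=1+1=2, deg[7]=1+0=1, deg[8]=1+0=1, deg[9]=1+0=1, deg[10]=1+1=2, deg[11]=1+0=1

Answer: 3 2 2 2 3 2 1 1 1 2 1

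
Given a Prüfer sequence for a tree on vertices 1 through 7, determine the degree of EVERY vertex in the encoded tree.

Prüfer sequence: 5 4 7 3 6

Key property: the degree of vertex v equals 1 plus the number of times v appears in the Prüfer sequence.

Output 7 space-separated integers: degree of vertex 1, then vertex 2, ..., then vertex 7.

Answer: 1 1 2 2 2 2 2

Derivation:
p_1 = 5: count[5] becomes 1
p_2 = 4: count[4] becomes 1
p_3 = 7: count[7] becomes 1
p_4 = 3: count[3] becomes 1
p_5 = 6: count[6] becomes 1
Degrees (1 + count): deg[1]=1+0=1, deg[2]=1+0=1, deg[3]=1+1=2, deg[4]=1+1=2, deg[5]=1+1=2, deg[6]=1+1=2, deg[7]=1+1=2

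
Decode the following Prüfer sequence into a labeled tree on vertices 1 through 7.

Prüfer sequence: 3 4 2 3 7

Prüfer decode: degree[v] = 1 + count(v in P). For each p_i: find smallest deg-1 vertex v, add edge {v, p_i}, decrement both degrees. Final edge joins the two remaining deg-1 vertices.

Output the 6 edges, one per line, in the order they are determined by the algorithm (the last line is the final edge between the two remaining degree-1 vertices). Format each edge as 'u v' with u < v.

Initial degrees: {1:1, 2:2, 3:3, 4:2, 5:1, 6:1, 7:2}
Step 1: smallest deg-1 vertex = 1, p_1 = 3. Add edge {1,3}. Now deg[1]=0, deg[3]=2.
Step 2: smallest deg-1 vertex = 5, p_2 = 4. Add edge {4,5}. Now deg[5]=0, deg[4]=1.
Step 3: smallest deg-1 vertex = 4, p_3 = 2. Add edge {2,4}. Now deg[4]=0, deg[2]=1.
Step 4: smallest deg-1 vertex = 2, p_4 = 3. Add edge {2,3}. Now deg[2]=0, deg[3]=1.
Step 5: smallest deg-1 vertex = 3, p_5 = 7. Add edge {3,7}. Now deg[3]=0, deg[7]=1.
Final: two remaining deg-1 vertices are 6, 7. Add edge {6,7}.

Answer: 1 3
4 5
2 4
2 3
3 7
6 7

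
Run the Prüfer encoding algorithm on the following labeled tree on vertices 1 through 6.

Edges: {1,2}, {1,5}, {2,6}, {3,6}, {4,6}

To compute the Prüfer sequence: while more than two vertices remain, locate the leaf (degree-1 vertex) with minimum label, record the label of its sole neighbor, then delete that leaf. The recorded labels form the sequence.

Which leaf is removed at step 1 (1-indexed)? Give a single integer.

Step 1: current leaves = {3,4,5}. Remove leaf 3 (neighbor: 6).

Answer: 3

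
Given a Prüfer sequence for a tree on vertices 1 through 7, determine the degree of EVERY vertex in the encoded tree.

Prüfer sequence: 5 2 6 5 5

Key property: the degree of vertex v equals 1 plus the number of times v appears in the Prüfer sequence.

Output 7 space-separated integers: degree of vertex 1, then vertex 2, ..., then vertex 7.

p_1 = 5: count[5] becomes 1
p_2 = 2: count[2] becomes 1
p_3 = 6: count[6] becomes 1
p_4 = 5: count[5] becomes 2
p_5 = 5: count[5] becomes 3
Degrees (1 + count): deg[1]=1+0=1, deg[2]=1+1=2, deg[3]=1+0=1, deg[4]=1+0=1, deg[5]=1+3=4, deg[6]=1+1=2, deg[7]=1+0=1

Answer: 1 2 1 1 4 2 1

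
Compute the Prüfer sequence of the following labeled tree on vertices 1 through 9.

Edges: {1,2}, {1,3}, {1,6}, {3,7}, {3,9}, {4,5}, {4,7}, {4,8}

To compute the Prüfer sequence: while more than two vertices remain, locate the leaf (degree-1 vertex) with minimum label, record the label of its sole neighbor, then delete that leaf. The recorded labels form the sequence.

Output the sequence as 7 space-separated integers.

Answer: 1 4 1 3 4 7 3

Derivation:
Step 1: leaves = {2,5,6,8,9}. Remove smallest leaf 2, emit neighbor 1.
Step 2: leaves = {5,6,8,9}. Remove smallest leaf 5, emit neighbor 4.
Step 3: leaves = {6,8,9}. Remove smallest leaf 6, emit neighbor 1.
Step 4: leaves = {1,8,9}. Remove smallest leaf 1, emit neighbor 3.
Step 5: leaves = {8,9}. Remove smallest leaf 8, emit neighbor 4.
Step 6: leaves = {4,9}. Remove smallest leaf 4, emit neighbor 7.
Step 7: leaves = {7,9}. Remove smallest leaf 7, emit neighbor 3.
Done: 2 vertices remain (3, 9). Sequence = [1 4 1 3 4 7 3]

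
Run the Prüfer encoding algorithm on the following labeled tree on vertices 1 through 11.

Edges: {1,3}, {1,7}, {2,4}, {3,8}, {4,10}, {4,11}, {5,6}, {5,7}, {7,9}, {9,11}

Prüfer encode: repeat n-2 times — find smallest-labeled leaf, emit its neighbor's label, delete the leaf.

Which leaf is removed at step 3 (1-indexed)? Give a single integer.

Step 1: current leaves = {2,6,8,10}. Remove leaf 2 (neighbor: 4).
Step 2: current leaves = {6,8,10}. Remove leaf 6 (neighbor: 5).
Step 3: current leaves = {5,8,10}. Remove leaf 5 (neighbor: 7).

Answer: 5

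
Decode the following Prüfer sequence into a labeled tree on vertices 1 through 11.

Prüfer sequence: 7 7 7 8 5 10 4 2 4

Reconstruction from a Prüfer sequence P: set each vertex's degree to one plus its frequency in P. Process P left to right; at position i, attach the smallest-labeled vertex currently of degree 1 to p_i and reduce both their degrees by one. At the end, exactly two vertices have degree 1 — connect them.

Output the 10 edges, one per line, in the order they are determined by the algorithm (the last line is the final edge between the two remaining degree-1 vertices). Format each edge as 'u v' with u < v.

Initial degrees: {1:1, 2:2, 3:1, 4:3, 5:2, 6:1, 7:4, 8:2, 9:1, 10:2, 11:1}
Step 1: smallest deg-1 vertex = 1, p_1 = 7. Add edge {1,7}. Now deg[1]=0, deg[7]=3.
Step 2: smallest deg-1 vertex = 3, p_2 = 7. Add edge {3,7}. Now deg[3]=0, deg[7]=2.
Step 3: smallest deg-1 vertex = 6, p_3 = 7. Add edge {6,7}. Now deg[6]=0, deg[7]=1.
Step 4: smallest deg-1 vertex = 7, p_4 = 8. Add edge {7,8}. Now deg[7]=0, deg[8]=1.
Step 5: smallest deg-1 vertex = 8, p_5 = 5. Add edge {5,8}. Now deg[8]=0, deg[5]=1.
Step 6: smallest deg-1 vertex = 5, p_6 = 10. Add edge {5,10}. Now deg[5]=0, deg[10]=1.
Step 7: smallest deg-1 vertex = 9, p_7 = 4. Add edge {4,9}. Now deg[9]=0, deg[4]=2.
Step 8: smallest deg-1 vertex = 10, p_8 = 2. Add edge {2,10}. Now deg[10]=0, deg[2]=1.
Step 9: smallest deg-1 vertex = 2, p_9 = 4. Add edge {2,4}. Now deg[2]=0, deg[4]=1.
Final: two remaining deg-1 vertices are 4, 11. Add edge {4,11}.

Answer: 1 7
3 7
6 7
7 8
5 8
5 10
4 9
2 10
2 4
4 11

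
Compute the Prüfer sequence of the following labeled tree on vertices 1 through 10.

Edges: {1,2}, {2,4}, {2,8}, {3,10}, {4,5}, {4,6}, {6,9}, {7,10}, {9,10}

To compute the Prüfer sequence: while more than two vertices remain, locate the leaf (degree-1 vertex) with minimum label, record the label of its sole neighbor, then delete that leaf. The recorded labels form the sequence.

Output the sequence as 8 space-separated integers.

Step 1: leaves = {1,3,5,7,8}. Remove smallest leaf 1, emit neighbor 2.
Step 2: leaves = {3,5,7,8}. Remove smallest leaf 3, emit neighbor 10.
Step 3: leaves = {5,7,8}. Remove smallest leaf 5, emit neighbor 4.
Step 4: leaves = {7,8}. Remove smallest leaf 7, emit neighbor 10.
Step 5: leaves = {8,10}. Remove smallest leaf 8, emit neighbor 2.
Step 6: leaves = {2,10}. Remove smallest leaf 2, emit neighbor 4.
Step 7: leaves = {4,10}. Remove smallest leaf 4, emit neighbor 6.
Step 8: leaves = {6,10}. Remove smallest leaf 6, emit neighbor 9.
Done: 2 vertices remain (9, 10). Sequence = [2 10 4 10 2 4 6 9]

Answer: 2 10 4 10 2 4 6 9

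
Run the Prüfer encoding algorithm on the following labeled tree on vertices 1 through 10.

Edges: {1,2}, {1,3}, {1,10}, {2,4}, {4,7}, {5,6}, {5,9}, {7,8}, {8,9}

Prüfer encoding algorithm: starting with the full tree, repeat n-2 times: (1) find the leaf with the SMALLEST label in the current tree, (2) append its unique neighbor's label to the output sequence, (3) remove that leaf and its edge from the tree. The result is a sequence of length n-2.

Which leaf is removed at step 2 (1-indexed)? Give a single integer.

Answer: 6

Derivation:
Step 1: current leaves = {3,6,10}. Remove leaf 3 (neighbor: 1).
Step 2: current leaves = {6,10}. Remove leaf 6 (neighbor: 5).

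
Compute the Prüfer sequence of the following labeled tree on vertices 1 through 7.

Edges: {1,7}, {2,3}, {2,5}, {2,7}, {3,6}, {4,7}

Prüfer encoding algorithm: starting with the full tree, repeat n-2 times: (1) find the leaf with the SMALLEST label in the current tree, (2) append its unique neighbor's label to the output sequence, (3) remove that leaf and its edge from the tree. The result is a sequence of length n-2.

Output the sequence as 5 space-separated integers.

Step 1: leaves = {1,4,5,6}. Remove smallest leaf 1, emit neighbor 7.
Step 2: leaves = {4,5,6}. Remove smallest leaf 4, emit neighbor 7.
Step 3: leaves = {5,6,7}. Remove smallest leaf 5, emit neighbor 2.
Step 4: leaves = {6,7}. Remove smallest leaf 6, emit neighbor 3.
Step 5: leaves = {3,7}. Remove smallest leaf 3, emit neighbor 2.
Done: 2 vertices remain (2, 7). Sequence = [7 7 2 3 2]

Answer: 7 7 2 3 2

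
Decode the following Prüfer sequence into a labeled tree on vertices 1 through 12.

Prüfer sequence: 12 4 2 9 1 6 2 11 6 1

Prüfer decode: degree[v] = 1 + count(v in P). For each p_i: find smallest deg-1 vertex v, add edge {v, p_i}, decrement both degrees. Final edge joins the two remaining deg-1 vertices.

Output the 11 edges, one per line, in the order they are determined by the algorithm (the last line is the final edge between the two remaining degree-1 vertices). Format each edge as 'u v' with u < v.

Initial degrees: {1:3, 2:3, 3:1, 4:2, 5:1, 6:3, 7:1, 8:1, 9:2, 10:1, 11:2, 12:2}
Step 1: smallest deg-1 vertex = 3, p_1 = 12. Add edge {3,12}. Now deg[3]=0, deg[12]=1.
Step 2: smallest deg-1 vertex = 5, p_2 = 4. Add edge {4,5}. Now deg[5]=0, deg[4]=1.
Step 3: smallest deg-1 vertex = 4, p_3 = 2. Add edge {2,4}. Now deg[4]=0, deg[2]=2.
Step 4: smallest deg-1 vertex = 7, p_4 = 9. Add edge {7,9}. Now deg[7]=0, deg[9]=1.
Step 5: smallest deg-1 vertex = 8, p_5 = 1. Add edge {1,8}. Now deg[8]=0, deg[1]=2.
Step 6: smallest deg-1 vertex = 9, p_6 = 6. Add edge {6,9}. Now deg[9]=0, deg[6]=2.
Step 7: smallest deg-1 vertex = 10, p_7 = 2. Add edge {2,10}. Now deg[10]=0, deg[2]=1.
Step 8: smallest deg-1 vertex = 2, p_8 = 11. Add edge {2,11}. Now deg[2]=0, deg[11]=1.
Step 9: smallest deg-1 vertex = 11, p_9 = 6. Add edge {6,11}. Now deg[11]=0, deg[6]=1.
Step 10: smallest deg-1 vertex = 6, p_10 = 1. Add edge {1,6}. Now deg[6]=0, deg[1]=1.
Final: two remaining deg-1 vertices are 1, 12. Add edge {1,12}.

Answer: 3 12
4 5
2 4
7 9
1 8
6 9
2 10
2 11
6 11
1 6
1 12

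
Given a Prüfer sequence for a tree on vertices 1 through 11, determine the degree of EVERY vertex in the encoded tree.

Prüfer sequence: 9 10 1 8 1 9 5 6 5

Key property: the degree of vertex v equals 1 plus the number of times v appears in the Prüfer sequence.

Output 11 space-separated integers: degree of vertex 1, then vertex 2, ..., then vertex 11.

p_1 = 9: count[9] becomes 1
p_2 = 10: count[10] becomes 1
p_3 = 1: count[1] becomes 1
p_4 = 8: count[8] becomes 1
p_5 = 1: count[1] becomes 2
p_6 = 9: count[9] becomes 2
p_7 = 5: count[5] becomes 1
p_8 = 6: count[6] becomes 1
p_9 = 5: count[5] becomes 2
Degrees (1 + count): deg[1]=1+2=3, deg[2]=1+0=1, deg[3]=1+0=1, deg[4]=1+0=1, deg[5]=1+2=3, deg[6]=1+1=2, deg[7]=1+0=1, deg[8]=1+1=2, deg[9]=1+2=3, deg[10]=1+1=2, deg[11]=1+0=1

Answer: 3 1 1 1 3 2 1 2 3 2 1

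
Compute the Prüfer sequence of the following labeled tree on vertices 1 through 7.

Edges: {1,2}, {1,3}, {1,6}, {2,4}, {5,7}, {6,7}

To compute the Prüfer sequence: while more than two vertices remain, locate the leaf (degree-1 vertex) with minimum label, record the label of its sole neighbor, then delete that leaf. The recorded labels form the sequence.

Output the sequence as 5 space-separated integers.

Step 1: leaves = {3,4,5}. Remove smallest leaf 3, emit neighbor 1.
Step 2: leaves = {4,5}. Remove smallest leaf 4, emit neighbor 2.
Step 3: leaves = {2,5}. Remove smallest leaf 2, emit neighbor 1.
Step 4: leaves = {1,5}. Remove smallest leaf 1, emit neighbor 6.
Step 5: leaves = {5,6}. Remove smallest leaf 5, emit neighbor 7.
Done: 2 vertices remain (6, 7). Sequence = [1 2 1 6 7]

Answer: 1 2 1 6 7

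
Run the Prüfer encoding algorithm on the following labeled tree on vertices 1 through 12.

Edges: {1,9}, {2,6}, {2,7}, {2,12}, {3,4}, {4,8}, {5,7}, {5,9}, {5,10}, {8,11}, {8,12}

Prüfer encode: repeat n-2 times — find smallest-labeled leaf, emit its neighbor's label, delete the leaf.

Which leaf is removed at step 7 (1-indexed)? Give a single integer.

Step 1: current leaves = {1,3,6,10,11}. Remove leaf 1 (neighbor: 9).
Step 2: current leaves = {3,6,9,10,11}. Remove leaf 3 (neighbor: 4).
Step 3: current leaves = {4,6,9,10,11}. Remove leaf 4 (neighbor: 8).
Step 4: current leaves = {6,9,10,11}. Remove leaf 6 (neighbor: 2).
Step 5: current leaves = {9,10,11}. Remove leaf 9 (neighbor: 5).
Step 6: current leaves = {10,11}. Remove leaf 10 (neighbor: 5).
Step 7: current leaves = {5,11}. Remove leaf 5 (neighbor: 7).

Answer: 5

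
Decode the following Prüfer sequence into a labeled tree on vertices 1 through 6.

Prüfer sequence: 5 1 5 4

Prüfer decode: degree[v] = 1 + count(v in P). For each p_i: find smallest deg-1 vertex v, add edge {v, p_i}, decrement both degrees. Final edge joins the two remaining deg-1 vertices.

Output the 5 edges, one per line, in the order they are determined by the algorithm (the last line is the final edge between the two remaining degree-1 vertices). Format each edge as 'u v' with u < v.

Initial degrees: {1:2, 2:1, 3:1, 4:2, 5:3, 6:1}
Step 1: smallest deg-1 vertex = 2, p_1 = 5. Add edge {2,5}. Now deg[2]=0, deg[5]=2.
Step 2: smallest deg-1 vertex = 3, p_2 = 1. Add edge {1,3}. Now deg[3]=0, deg[1]=1.
Step 3: smallest deg-1 vertex = 1, p_3 = 5. Add edge {1,5}. Now deg[1]=0, deg[5]=1.
Step 4: smallest deg-1 vertex = 5, p_4 = 4. Add edge {4,5}. Now deg[5]=0, deg[4]=1.
Final: two remaining deg-1 vertices are 4, 6. Add edge {4,6}.

Answer: 2 5
1 3
1 5
4 5
4 6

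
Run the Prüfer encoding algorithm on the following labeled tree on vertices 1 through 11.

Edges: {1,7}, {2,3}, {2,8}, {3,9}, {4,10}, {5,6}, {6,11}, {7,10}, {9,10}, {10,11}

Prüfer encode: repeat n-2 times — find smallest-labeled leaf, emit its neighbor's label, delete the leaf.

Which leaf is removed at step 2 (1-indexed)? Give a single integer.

Answer: 4

Derivation:
Step 1: current leaves = {1,4,5,8}. Remove leaf 1 (neighbor: 7).
Step 2: current leaves = {4,5,7,8}. Remove leaf 4 (neighbor: 10).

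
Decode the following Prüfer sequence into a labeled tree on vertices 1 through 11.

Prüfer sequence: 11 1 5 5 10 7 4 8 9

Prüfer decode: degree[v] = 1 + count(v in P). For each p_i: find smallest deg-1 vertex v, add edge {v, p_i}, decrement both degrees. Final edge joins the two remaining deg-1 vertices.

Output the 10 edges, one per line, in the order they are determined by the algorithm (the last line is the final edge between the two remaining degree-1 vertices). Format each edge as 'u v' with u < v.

Answer: 2 11
1 3
1 5
5 6
5 10
7 10
4 7
4 8
8 9
9 11

Derivation:
Initial degrees: {1:2, 2:1, 3:1, 4:2, 5:3, 6:1, 7:2, 8:2, 9:2, 10:2, 11:2}
Step 1: smallest deg-1 vertex = 2, p_1 = 11. Add edge {2,11}. Now deg[2]=0, deg[11]=1.
Step 2: smallest deg-1 vertex = 3, p_2 = 1. Add edge {1,3}. Now deg[3]=0, deg[1]=1.
Step 3: smallest deg-1 vertex = 1, p_3 = 5. Add edge {1,5}. Now deg[1]=0, deg[5]=2.
Step 4: smallest deg-1 vertex = 6, p_4 = 5. Add edge {5,6}. Now deg[6]=0, deg[5]=1.
Step 5: smallest deg-1 vertex = 5, p_5 = 10. Add edge {5,10}. Now deg[5]=0, deg[10]=1.
Step 6: smallest deg-1 vertex = 10, p_6 = 7. Add edge {7,10}. Now deg[10]=0, deg[7]=1.
Step 7: smallest deg-1 vertex = 7, p_7 = 4. Add edge {4,7}. Now deg[7]=0, deg[4]=1.
Step 8: smallest deg-1 vertex = 4, p_8 = 8. Add edge {4,8}. Now deg[4]=0, deg[8]=1.
Step 9: smallest deg-1 vertex = 8, p_9 = 9. Add edge {8,9}. Now deg[8]=0, deg[9]=1.
Final: two remaining deg-1 vertices are 9, 11. Add edge {9,11}.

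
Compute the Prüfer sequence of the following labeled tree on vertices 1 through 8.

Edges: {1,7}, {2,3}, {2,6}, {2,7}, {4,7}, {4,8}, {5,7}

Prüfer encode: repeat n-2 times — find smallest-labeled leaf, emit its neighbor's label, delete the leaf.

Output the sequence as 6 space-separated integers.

Answer: 7 2 7 2 7 4

Derivation:
Step 1: leaves = {1,3,5,6,8}. Remove smallest leaf 1, emit neighbor 7.
Step 2: leaves = {3,5,6,8}. Remove smallest leaf 3, emit neighbor 2.
Step 3: leaves = {5,6,8}. Remove smallest leaf 5, emit neighbor 7.
Step 4: leaves = {6,8}. Remove smallest leaf 6, emit neighbor 2.
Step 5: leaves = {2,8}. Remove smallest leaf 2, emit neighbor 7.
Step 6: leaves = {7,8}. Remove smallest leaf 7, emit neighbor 4.
Done: 2 vertices remain (4, 8). Sequence = [7 2 7 2 7 4]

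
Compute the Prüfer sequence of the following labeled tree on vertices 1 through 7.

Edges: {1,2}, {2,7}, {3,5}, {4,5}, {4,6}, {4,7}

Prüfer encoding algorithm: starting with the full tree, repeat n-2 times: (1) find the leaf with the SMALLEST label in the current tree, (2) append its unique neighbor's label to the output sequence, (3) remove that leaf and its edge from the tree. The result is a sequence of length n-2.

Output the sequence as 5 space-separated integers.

Step 1: leaves = {1,3,6}. Remove smallest leaf 1, emit neighbor 2.
Step 2: leaves = {2,3,6}. Remove smallest leaf 2, emit neighbor 7.
Step 3: leaves = {3,6,7}. Remove smallest leaf 3, emit neighbor 5.
Step 4: leaves = {5,6,7}. Remove smallest leaf 5, emit neighbor 4.
Step 5: leaves = {6,7}. Remove smallest leaf 6, emit neighbor 4.
Done: 2 vertices remain (4, 7). Sequence = [2 7 5 4 4]

Answer: 2 7 5 4 4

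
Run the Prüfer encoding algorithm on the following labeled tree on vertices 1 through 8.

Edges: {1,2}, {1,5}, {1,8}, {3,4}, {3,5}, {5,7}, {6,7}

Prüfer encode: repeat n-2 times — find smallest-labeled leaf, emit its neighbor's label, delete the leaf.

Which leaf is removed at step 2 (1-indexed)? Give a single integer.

Answer: 4

Derivation:
Step 1: current leaves = {2,4,6,8}. Remove leaf 2 (neighbor: 1).
Step 2: current leaves = {4,6,8}. Remove leaf 4 (neighbor: 3).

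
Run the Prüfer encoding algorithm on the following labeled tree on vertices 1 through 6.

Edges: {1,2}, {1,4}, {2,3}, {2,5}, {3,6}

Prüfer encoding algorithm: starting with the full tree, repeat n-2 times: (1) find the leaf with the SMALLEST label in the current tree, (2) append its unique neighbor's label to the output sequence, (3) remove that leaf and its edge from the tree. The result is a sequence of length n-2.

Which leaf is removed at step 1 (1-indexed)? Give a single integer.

Answer: 4

Derivation:
Step 1: current leaves = {4,5,6}. Remove leaf 4 (neighbor: 1).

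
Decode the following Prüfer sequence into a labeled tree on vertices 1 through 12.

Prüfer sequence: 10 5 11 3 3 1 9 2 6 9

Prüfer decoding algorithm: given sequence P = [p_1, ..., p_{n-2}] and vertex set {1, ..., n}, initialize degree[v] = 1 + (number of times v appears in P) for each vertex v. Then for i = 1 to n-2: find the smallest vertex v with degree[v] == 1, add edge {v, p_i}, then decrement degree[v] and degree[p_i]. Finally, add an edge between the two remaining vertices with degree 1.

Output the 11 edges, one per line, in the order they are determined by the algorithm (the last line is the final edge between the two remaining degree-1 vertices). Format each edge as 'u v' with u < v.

Initial degrees: {1:2, 2:2, 3:3, 4:1, 5:2, 6:2, 7:1, 8:1, 9:3, 10:2, 11:2, 12:1}
Step 1: smallest deg-1 vertex = 4, p_1 = 10. Add edge {4,10}. Now deg[4]=0, deg[10]=1.
Step 2: smallest deg-1 vertex = 7, p_2 = 5. Add edge {5,7}. Now deg[7]=0, deg[5]=1.
Step 3: smallest deg-1 vertex = 5, p_3 = 11. Add edge {5,11}. Now deg[5]=0, deg[11]=1.
Step 4: smallest deg-1 vertex = 8, p_4 = 3. Add edge {3,8}. Now deg[8]=0, deg[3]=2.
Step 5: smallest deg-1 vertex = 10, p_5 = 3. Add edge {3,10}. Now deg[10]=0, deg[3]=1.
Step 6: smallest deg-1 vertex = 3, p_6 = 1. Add edge {1,3}. Now deg[3]=0, deg[1]=1.
Step 7: smallest deg-1 vertex = 1, p_7 = 9. Add edge {1,9}. Now deg[1]=0, deg[9]=2.
Step 8: smallest deg-1 vertex = 11, p_8 = 2. Add edge {2,11}. Now deg[11]=0, deg[2]=1.
Step 9: smallest deg-1 vertex = 2, p_9 = 6. Add edge {2,6}. Now deg[2]=0, deg[6]=1.
Step 10: smallest deg-1 vertex = 6, p_10 = 9. Add edge {6,9}. Now deg[6]=0, deg[9]=1.
Final: two remaining deg-1 vertices are 9, 12. Add edge {9,12}.

Answer: 4 10
5 7
5 11
3 8
3 10
1 3
1 9
2 11
2 6
6 9
9 12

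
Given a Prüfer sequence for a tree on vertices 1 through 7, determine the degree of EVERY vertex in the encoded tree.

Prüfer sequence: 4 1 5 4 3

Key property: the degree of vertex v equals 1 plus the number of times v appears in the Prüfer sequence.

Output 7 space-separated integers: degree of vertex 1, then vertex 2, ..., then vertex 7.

p_1 = 4: count[4] becomes 1
p_2 = 1: count[1] becomes 1
p_3 = 5: count[5] becomes 1
p_4 = 4: count[4] becomes 2
p_5 = 3: count[3] becomes 1
Degrees (1 + count): deg[1]=1+1=2, deg[2]=1+0=1, deg[3]=1+1=2, deg[4]=1+2=3, deg[5]=1+1=2, deg[6]=1+0=1, deg[7]=1+0=1

Answer: 2 1 2 3 2 1 1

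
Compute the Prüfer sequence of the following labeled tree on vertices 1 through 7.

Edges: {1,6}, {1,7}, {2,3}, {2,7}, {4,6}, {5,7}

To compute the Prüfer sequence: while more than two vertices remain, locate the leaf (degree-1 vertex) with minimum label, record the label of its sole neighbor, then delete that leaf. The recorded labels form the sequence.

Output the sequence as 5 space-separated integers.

Step 1: leaves = {3,4,5}. Remove smallest leaf 3, emit neighbor 2.
Step 2: leaves = {2,4,5}. Remove smallest leaf 2, emit neighbor 7.
Step 3: leaves = {4,5}. Remove smallest leaf 4, emit neighbor 6.
Step 4: leaves = {5,6}. Remove smallest leaf 5, emit neighbor 7.
Step 5: leaves = {6,7}. Remove smallest leaf 6, emit neighbor 1.
Done: 2 vertices remain (1, 7). Sequence = [2 7 6 7 1]

Answer: 2 7 6 7 1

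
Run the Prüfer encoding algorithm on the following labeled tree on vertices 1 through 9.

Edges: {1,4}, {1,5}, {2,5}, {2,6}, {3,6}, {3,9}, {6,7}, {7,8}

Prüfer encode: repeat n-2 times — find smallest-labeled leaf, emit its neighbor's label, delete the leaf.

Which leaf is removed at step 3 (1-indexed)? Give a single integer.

Step 1: current leaves = {4,8,9}. Remove leaf 4 (neighbor: 1).
Step 2: current leaves = {1,8,9}. Remove leaf 1 (neighbor: 5).
Step 3: current leaves = {5,8,9}. Remove leaf 5 (neighbor: 2).

Answer: 5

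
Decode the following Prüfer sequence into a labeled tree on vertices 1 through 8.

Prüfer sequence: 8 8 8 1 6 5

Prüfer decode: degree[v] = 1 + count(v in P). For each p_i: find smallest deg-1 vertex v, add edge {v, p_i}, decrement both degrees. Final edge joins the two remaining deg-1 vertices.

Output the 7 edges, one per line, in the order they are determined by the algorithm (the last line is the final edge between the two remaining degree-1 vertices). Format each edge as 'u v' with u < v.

Answer: 2 8
3 8
4 8
1 7
1 6
5 6
5 8

Derivation:
Initial degrees: {1:2, 2:1, 3:1, 4:1, 5:2, 6:2, 7:1, 8:4}
Step 1: smallest deg-1 vertex = 2, p_1 = 8. Add edge {2,8}. Now deg[2]=0, deg[8]=3.
Step 2: smallest deg-1 vertex = 3, p_2 = 8. Add edge {3,8}. Now deg[3]=0, deg[8]=2.
Step 3: smallest deg-1 vertex = 4, p_3 = 8. Add edge {4,8}. Now deg[4]=0, deg[8]=1.
Step 4: smallest deg-1 vertex = 7, p_4 = 1. Add edge {1,7}. Now deg[7]=0, deg[1]=1.
Step 5: smallest deg-1 vertex = 1, p_5 = 6. Add edge {1,6}. Now deg[1]=0, deg[6]=1.
Step 6: smallest deg-1 vertex = 6, p_6 = 5. Add edge {5,6}. Now deg[6]=0, deg[5]=1.
Final: two remaining deg-1 vertices are 5, 8. Add edge {5,8}.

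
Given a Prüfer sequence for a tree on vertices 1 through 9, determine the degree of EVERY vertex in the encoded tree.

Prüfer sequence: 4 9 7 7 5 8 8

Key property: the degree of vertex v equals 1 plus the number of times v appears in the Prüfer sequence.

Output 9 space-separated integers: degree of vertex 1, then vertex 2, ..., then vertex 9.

Answer: 1 1 1 2 2 1 3 3 2

Derivation:
p_1 = 4: count[4] becomes 1
p_2 = 9: count[9] becomes 1
p_3 = 7: count[7] becomes 1
p_4 = 7: count[7] becomes 2
p_5 = 5: count[5] becomes 1
p_6 = 8: count[8] becomes 1
p_7 = 8: count[8] becomes 2
Degrees (1 + count): deg[1]=1+0=1, deg[2]=1+0=1, deg[3]=1+0=1, deg[4]=1+1=2, deg[5]=1+1=2, deg[6]=1+0=1, deg[7]=1+2=3, deg[8]=1+2=3, deg[9]=1+1=2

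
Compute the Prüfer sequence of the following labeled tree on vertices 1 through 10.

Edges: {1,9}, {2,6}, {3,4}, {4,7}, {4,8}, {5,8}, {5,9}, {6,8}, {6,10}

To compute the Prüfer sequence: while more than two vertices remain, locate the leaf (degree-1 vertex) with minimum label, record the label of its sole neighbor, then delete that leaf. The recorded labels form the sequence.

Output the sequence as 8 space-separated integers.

Answer: 9 6 4 4 8 5 8 6

Derivation:
Step 1: leaves = {1,2,3,7,10}. Remove smallest leaf 1, emit neighbor 9.
Step 2: leaves = {2,3,7,9,10}. Remove smallest leaf 2, emit neighbor 6.
Step 3: leaves = {3,7,9,10}. Remove smallest leaf 3, emit neighbor 4.
Step 4: leaves = {7,9,10}. Remove smallest leaf 7, emit neighbor 4.
Step 5: leaves = {4,9,10}. Remove smallest leaf 4, emit neighbor 8.
Step 6: leaves = {9,10}. Remove smallest leaf 9, emit neighbor 5.
Step 7: leaves = {5,10}. Remove smallest leaf 5, emit neighbor 8.
Step 8: leaves = {8,10}. Remove smallest leaf 8, emit neighbor 6.
Done: 2 vertices remain (6, 10). Sequence = [9 6 4 4 8 5 8 6]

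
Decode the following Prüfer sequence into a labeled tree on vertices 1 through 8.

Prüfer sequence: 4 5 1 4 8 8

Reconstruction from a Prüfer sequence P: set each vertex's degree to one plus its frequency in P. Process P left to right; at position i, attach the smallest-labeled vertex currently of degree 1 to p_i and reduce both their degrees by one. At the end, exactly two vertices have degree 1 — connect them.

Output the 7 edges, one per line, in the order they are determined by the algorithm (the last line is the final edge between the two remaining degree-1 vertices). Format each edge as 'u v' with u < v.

Answer: 2 4
3 5
1 5
1 4
4 8
6 8
7 8

Derivation:
Initial degrees: {1:2, 2:1, 3:1, 4:3, 5:2, 6:1, 7:1, 8:3}
Step 1: smallest deg-1 vertex = 2, p_1 = 4. Add edge {2,4}. Now deg[2]=0, deg[4]=2.
Step 2: smallest deg-1 vertex = 3, p_2 = 5. Add edge {3,5}. Now deg[3]=0, deg[5]=1.
Step 3: smallest deg-1 vertex = 5, p_3 = 1. Add edge {1,5}. Now deg[5]=0, deg[1]=1.
Step 4: smallest deg-1 vertex = 1, p_4 = 4. Add edge {1,4}. Now deg[1]=0, deg[4]=1.
Step 5: smallest deg-1 vertex = 4, p_5 = 8. Add edge {4,8}. Now deg[4]=0, deg[8]=2.
Step 6: smallest deg-1 vertex = 6, p_6 = 8. Add edge {6,8}. Now deg[6]=0, deg[8]=1.
Final: two remaining deg-1 vertices are 7, 8. Add edge {7,8}.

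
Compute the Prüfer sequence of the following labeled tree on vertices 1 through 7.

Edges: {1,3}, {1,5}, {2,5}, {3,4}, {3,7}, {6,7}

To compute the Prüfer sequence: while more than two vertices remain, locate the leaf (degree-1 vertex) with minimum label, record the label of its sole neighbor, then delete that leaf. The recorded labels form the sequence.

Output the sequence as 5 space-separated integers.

Answer: 5 3 1 3 7

Derivation:
Step 1: leaves = {2,4,6}. Remove smallest leaf 2, emit neighbor 5.
Step 2: leaves = {4,5,6}. Remove smallest leaf 4, emit neighbor 3.
Step 3: leaves = {5,6}. Remove smallest leaf 5, emit neighbor 1.
Step 4: leaves = {1,6}. Remove smallest leaf 1, emit neighbor 3.
Step 5: leaves = {3,6}. Remove smallest leaf 3, emit neighbor 7.
Done: 2 vertices remain (6, 7). Sequence = [5 3 1 3 7]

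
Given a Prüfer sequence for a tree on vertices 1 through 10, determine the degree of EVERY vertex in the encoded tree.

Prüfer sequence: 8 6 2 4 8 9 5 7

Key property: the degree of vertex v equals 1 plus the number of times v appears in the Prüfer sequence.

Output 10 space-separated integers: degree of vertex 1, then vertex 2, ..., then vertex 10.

p_1 = 8: count[8] becomes 1
p_2 = 6: count[6] becomes 1
p_3 = 2: count[2] becomes 1
p_4 = 4: count[4] becomes 1
p_5 = 8: count[8] becomes 2
p_6 = 9: count[9] becomes 1
p_7 = 5: count[5] becomes 1
p_8 = 7: count[7] becomes 1
Degrees (1 + count): deg[1]=1+0=1, deg[2]=1+1=2, deg[3]=1+0=1, deg[4]=1+1=2, deg[5]=1+1=2, deg[6]=1+1=2, deg[7]=1+1=2, deg[8]=1+2=3, deg[9]=1+1=2, deg[10]=1+0=1

Answer: 1 2 1 2 2 2 2 3 2 1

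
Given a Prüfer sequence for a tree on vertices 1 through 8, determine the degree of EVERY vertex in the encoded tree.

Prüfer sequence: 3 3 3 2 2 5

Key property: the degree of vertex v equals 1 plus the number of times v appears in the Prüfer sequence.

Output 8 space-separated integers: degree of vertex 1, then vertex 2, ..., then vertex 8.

Answer: 1 3 4 1 2 1 1 1

Derivation:
p_1 = 3: count[3] becomes 1
p_2 = 3: count[3] becomes 2
p_3 = 3: count[3] becomes 3
p_4 = 2: count[2] becomes 1
p_5 = 2: count[2] becomes 2
p_6 = 5: count[5] becomes 1
Degrees (1 + count): deg[1]=1+0=1, deg[2]=1+2=3, deg[3]=1+3=4, deg[4]=1+0=1, deg[5]=1+1=2, deg[6]=1+0=1, deg[7]=1+0=1, deg[8]=1+0=1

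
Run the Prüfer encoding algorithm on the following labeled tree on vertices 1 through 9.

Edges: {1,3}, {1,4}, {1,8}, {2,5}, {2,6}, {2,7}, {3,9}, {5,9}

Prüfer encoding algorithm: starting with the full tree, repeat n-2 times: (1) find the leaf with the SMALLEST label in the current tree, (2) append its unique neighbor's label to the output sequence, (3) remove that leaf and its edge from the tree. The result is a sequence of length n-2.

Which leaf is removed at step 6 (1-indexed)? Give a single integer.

Step 1: current leaves = {4,6,7,8}. Remove leaf 4 (neighbor: 1).
Step 2: current leaves = {6,7,8}. Remove leaf 6 (neighbor: 2).
Step 3: current leaves = {7,8}. Remove leaf 7 (neighbor: 2).
Step 4: current leaves = {2,8}. Remove leaf 2 (neighbor: 5).
Step 5: current leaves = {5,8}. Remove leaf 5 (neighbor: 9).
Step 6: current leaves = {8,9}. Remove leaf 8 (neighbor: 1).

Answer: 8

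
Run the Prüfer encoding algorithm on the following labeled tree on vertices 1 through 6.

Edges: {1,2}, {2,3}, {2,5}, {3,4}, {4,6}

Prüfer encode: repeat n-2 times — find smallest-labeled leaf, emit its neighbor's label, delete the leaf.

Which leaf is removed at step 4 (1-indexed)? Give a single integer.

Answer: 3

Derivation:
Step 1: current leaves = {1,5,6}. Remove leaf 1 (neighbor: 2).
Step 2: current leaves = {5,6}. Remove leaf 5 (neighbor: 2).
Step 3: current leaves = {2,6}. Remove leaf 2 (neighbor: 3).
Step 4: current leaves = {3,6}. Remove leaf 3 (neighbor: 4).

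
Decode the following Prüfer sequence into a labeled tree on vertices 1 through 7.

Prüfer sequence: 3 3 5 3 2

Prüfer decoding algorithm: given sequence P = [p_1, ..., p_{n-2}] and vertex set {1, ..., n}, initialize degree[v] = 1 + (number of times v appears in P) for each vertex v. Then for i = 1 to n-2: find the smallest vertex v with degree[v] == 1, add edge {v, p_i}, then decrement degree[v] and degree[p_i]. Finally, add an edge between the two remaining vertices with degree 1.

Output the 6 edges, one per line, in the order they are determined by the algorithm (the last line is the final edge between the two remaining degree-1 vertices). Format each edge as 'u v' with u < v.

Initial degrees: {1:1, 2:2, 3:4, 4:1, 5:2, 6:1, 7:1}
Step 1: smallest deg-1 vertex = 1, p_1 = 3. Add edge {1,3}. Now deg[1]=0, deg[3]=3.
Step 2: smallest deg-1 vertex = 4, p_2 = 3. Add edge {3,4}. Now deg[4]=0, deg[3]=2.
Step 3: smallest deg-1 vertex = 6, p_3 = 5. Add edge {5,6}. Now deg[6]=0, deg[5]=1.
Step 4: smallest deg-1 vertex = 5, p_4 = 3. Add edge {3,5}. Now deg[5]=0, deg[3]=1.
Step 5: smallest deg-1 vertex = 3, p_5 = 2. Add edge {2,3}. Now deg[3]=0, deg[2]=1.
Final: two remaining deg-1 vertices are 2, 7. Add edge {2,7}.

Answer: 1 3
3 4
5 6
3 5
2 3
2 7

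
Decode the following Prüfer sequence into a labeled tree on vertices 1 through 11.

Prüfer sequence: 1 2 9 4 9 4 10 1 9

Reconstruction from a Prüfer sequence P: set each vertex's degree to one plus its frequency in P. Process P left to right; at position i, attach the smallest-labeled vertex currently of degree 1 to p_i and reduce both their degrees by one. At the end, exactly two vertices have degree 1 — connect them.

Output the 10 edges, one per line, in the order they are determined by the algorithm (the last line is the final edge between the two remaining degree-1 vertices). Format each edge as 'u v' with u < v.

Answer: 1 3
2 5
2 9
4 6
7 9
4 8
4 10
1 10
1 9
9 11

Derivation:
Initial degrees: {1:3, 2:2, 3:1, 4:3, 5:1, 6:1, 7:1, 8:1, 9:4, 10:2, 11:1}
Step 1: smallest deg-1 vertex = 3, p_1 = 1. Add edge {1,3}. Now deg[3]=0, deg[1]=2.
Step 2: smallest deg-1 vertex = 5, p_2 = 2. Add edge {2,5}. Now deg[5]=0, deg[2]=1.
Step 3: smallest deg-1 vertex = 2, p_3 = 9. Add edge {2,9}. Now deg[2]=0, deg[9]=3.
Step 4: smallest deg-1 vertex = 6, p_4 = 4. Add edge {4,6}. Now deg[6]=0, deg[4]=2.
Step 5: smallest deg-1 vertex = 7, p_5 = 9. Add edge {7,9}. Now deg[7]=0, deg[9]=2.
Step 6: smallest deg-1 vertex = 8, p_6 = 4. Add edge {4,8}. Now deg[8]=0, deg[4]=1.
Step 7: smallest deg-1 vertex = 4, p_7 = 10. Add edge {4,10}. Now deg[4]=0, deg[10]=1.
Step 8: smallest deg-1 vertex = 10, p_8 = 1. Add edge {1,10}. Now deg[10]=0, deg[1]=1.
Step 9: smallest deg-1 vertex = 1, p_9 = 9. Add edge {1,9}. Now deg[1]=0, deg[9]=1.
Final: two remaining deg-1 vertices are 9, 11. Add edge {9,11}.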